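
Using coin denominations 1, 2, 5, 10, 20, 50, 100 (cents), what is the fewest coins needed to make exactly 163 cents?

Greedy: take as many of the largest coin as possible, then repeat with the remainder.
163 − 1×100→63 − 1×50→13 − 1×10→3 − 1×2→1 − 1×1→0
Total coins = 1 + 1 + 1 + 1 + 1 = 5

5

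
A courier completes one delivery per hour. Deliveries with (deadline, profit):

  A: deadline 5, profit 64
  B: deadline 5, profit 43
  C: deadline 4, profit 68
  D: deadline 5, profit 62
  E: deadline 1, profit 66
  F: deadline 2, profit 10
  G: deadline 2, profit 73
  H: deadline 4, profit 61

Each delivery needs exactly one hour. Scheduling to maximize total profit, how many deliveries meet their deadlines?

By profit: G(d2,73), C(d4,68), E(d1,66), A(d5,64), D(d5,62), H(d4,61), B(d5,43), F(d2,10)
G→slot 2; C→slot 4; E→slot 1; A→slot 5; D→slot 3; H skipped; B skipped; F skipped.
5 of 8 scheduled.

5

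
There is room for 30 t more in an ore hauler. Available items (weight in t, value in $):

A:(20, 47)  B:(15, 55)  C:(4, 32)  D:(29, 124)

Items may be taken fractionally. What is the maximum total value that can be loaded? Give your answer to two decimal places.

143.17

Sort by value per unit weight and fill in that order.
Ratios (sorted): C 8.00, D 4.28, B 3.67, A 2.35
take C (4 @ 32); take 26/29 of D → 111.17. Capacity used 30/30.
Total value = 143.17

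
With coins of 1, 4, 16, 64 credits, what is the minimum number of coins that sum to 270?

9

270 − 4×64→14 − 3×4→2 − 2×1→0
Total coins = 4 + 3 + 2 = 9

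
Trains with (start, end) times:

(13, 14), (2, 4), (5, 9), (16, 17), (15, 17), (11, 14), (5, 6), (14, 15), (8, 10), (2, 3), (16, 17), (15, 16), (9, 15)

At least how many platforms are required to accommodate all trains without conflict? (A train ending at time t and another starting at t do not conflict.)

3

starts: [2, 2, 5, 5, 8, 9, 11, 13, 14, 15, 15, 16, 16]
ends:   [3, 4, 6, 9, 10, 14, 14, 15, 15, 16, 17, 17, 17]
s2→1 s2→2 e3→1 e4→0 s5→1 s5→2 e6→1 s8→2 e9→1 s9→2 e10→1 s11→2 s13→3  — peak 3.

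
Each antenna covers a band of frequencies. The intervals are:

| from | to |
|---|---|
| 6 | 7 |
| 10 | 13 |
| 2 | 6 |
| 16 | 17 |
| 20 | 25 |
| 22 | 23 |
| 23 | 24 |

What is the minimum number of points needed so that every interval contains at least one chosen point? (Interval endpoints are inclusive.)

4

By right end: [2,6]  [6,7]  [10,13]  [16,17]  [22,23]  [23,24]  [20,25]
[2,6] uncovered → point at 6; [10,13] uncovered → point at 13; [16,17] uncovered → point at 17; [22,23] uncovered → point at 23.
Points: 6, 13, 17, 23 (4 total).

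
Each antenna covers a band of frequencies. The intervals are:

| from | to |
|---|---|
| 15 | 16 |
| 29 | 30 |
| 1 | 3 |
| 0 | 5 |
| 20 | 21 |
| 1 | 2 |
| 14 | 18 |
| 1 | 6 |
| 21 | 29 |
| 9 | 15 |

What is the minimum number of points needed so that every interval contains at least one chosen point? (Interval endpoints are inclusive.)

Process intervals by earliest right end; each time one isn't hit yet, stab at its right endpoint.
Sorted: [1,2] [1,3] [0,5] [1,6] [9,15] [15,16] [14,18] [20,21] [21,29] [29,30]
{[1,2],[1,3],[0,5],[1,6]} hit by 2; {[9,15],[15,16],[14,18]} hit by 15; {[20,21],[21,29]} hit by 21; {[29,30]} hit by 30.
Points: 2, 15, 21, 30 (4 total).

4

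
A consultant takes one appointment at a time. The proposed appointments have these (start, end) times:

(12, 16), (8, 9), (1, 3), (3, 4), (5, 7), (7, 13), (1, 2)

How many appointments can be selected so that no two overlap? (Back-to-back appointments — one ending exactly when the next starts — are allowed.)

Sorted by end: (1,2)  (1,3)  (3,4)  (5,7)  (8,9)  (7,13)  (12,16)
take (1,2); take (3,4); take (5,7); take (8,9); take (12,16).
Selected 5 appointments.

5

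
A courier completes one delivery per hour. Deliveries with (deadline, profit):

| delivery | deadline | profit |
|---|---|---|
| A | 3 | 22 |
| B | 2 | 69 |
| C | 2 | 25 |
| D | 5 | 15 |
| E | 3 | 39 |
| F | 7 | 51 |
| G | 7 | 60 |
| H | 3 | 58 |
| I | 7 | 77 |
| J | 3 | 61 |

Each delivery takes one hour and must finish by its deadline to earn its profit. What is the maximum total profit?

391

Profit order: I=77 B=69 J=61 G=60 H=58 F=51 E=39 C=25 A=22 D=15
Assign: I→slot 7, B→slot 2, J→slot 3, G→slot 6, H→slot 1, F→slot 5, E skipped, C skipped, A skipped, D→slot 4.
Slots: [1:H] [2:B] [3:J] [4:D] [5:F] [6:G] [7:I]
Profit = 58 + 69 + 61 + 15 + 51 + 60 + 77 = 391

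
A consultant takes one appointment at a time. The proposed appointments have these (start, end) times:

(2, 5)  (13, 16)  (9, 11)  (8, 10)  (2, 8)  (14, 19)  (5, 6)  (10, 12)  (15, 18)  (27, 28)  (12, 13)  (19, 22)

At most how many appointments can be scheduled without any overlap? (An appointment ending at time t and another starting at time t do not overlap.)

By end time: (2,5), (5,6), (2,8), (8,10), (9,11), (10,12), (12,13), (13,16), (15,18), (14,19), (19,22), (27,28).
Pick (2,5); next start ≥ 5 → (5,6); next start ≥ 6 → (8,10); next start ≥ 10 → (10,12); next start ≥ 12 → (12,13); next start ≥ 13 → (13,16); next start ≥ 16 → (19,22); next start ≥ 22 → (27,28).
Selected 8 appointments.

8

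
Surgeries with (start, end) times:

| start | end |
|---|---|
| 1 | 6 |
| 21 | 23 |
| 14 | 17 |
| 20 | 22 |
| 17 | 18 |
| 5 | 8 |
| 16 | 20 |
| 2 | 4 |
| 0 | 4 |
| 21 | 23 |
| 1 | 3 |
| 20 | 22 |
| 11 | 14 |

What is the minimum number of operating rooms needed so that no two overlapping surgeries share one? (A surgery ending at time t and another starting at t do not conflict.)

4

Count concurrent intervals with a sweep; the peak is the room count.
starts: [0, 1, 1, 2, 5, 11, 14, 16, 17, 20, 20, 21, 21]
ends:   [3, 4, 4, 6, 8, 14, 17, 18, 20, 22, 22, 23, 23]
s0→1 s1→2 s1→3 s2→4  — peak 4.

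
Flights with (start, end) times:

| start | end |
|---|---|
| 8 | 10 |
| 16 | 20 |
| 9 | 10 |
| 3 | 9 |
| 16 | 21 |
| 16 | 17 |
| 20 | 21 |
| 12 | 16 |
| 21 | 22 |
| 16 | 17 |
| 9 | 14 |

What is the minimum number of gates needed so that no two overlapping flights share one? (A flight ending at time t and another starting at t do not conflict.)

Count concurrent intervals with a sweep; the peak is the room count.
Events (time:±→running): 3:+→1 8:+→2 9:-→1 9:+→2 9:+→3 10:-→2 10:-→1 12:+→2 14:-→1 16:-→0 16:+→1 16:+→2 16:+→3 16:+→4 … peak 4.

4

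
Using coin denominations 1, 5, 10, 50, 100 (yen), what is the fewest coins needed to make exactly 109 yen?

Use the largest denomination that fits, subtract, and repeat.
109 − 1×100→9 − 1×5→4 − 4×1→0
Total coins = 1 + 1 + 4 = 6

6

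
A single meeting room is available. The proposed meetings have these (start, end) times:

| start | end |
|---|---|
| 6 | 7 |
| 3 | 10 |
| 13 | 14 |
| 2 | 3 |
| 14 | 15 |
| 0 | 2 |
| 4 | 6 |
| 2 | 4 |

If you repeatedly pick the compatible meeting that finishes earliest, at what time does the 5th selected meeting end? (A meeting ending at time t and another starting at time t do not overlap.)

Greedy by earliest finish: after sorting by end time, pick each interval compatible with the last pick.
By end time: (0,2), (2,3), (2,4), (4,6), (6,7), (3,10), (13,14), (14,15).
Pick (0,2); next start ≥ 2 → (2,3); next start ≥ 3 → (4,6); next start ≥ 6 → (6,7); next start ≥ 7 → (13,14); next start ≥ 14 → (14,15).
Selected: (0,2) (2,3) (4,6) (6,7) (13,14) (14,15)

14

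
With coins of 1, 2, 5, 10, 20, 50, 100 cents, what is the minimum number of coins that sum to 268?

Greedy: take as many of the largest coin as possible, then repeat with the remainder.
268 − 2×100→68 − 1×50→18 − 1×10→8 − 1×5→3 − 1×2→1 − 1×1→0
Total coins = 2 + 1 + 1 + 1 + 1 + 1 = 7

7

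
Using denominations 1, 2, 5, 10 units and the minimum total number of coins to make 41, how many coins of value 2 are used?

0

Greedy: take as many of the largest coin as possible, then repeat with the remainder.
41 − 4×10→1 − 1×1→0
Count of 2: 0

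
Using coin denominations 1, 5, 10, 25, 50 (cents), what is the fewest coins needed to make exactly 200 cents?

Greedy: take as many of the largest coin as possible, then repeat with the remainder.
200 = 4×50
Total coins = 4 = 4

4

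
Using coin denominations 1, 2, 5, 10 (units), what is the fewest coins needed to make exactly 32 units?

4

32 − 3×10→2 − 1×2→0
Total coins = 3 + 1 = 4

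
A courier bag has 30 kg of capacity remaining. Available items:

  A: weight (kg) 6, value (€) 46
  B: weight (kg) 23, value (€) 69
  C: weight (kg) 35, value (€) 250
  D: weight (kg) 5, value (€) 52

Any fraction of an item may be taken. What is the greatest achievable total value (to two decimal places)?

233.71

Sort by value per unit weight and fill in that order.
Ratios (sorted): D 10.40, A 7.67, C 7.14, B 3.00
take D (5 @ 52); take A (6 @ 46); take 19/35 of C → 135.71. Capacity used 30/30.
Total value = 233.71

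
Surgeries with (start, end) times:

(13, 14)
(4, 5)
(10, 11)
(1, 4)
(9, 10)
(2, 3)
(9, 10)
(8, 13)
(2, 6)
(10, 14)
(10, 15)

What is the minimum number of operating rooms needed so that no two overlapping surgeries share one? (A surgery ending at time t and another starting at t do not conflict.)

The answer is the maximum number of intervals overlapping at any instant.
Events (time:±→running): 1:+→1 2:+→2 2:+→3 3:-→2 4:-→1 4:+→2 5:-→1 6:-→0 8:+→1 9:+→2 9:+→3 10:-→2 10:-→1 10:+→2 10:+→3 10:+→4 … peak 4.

4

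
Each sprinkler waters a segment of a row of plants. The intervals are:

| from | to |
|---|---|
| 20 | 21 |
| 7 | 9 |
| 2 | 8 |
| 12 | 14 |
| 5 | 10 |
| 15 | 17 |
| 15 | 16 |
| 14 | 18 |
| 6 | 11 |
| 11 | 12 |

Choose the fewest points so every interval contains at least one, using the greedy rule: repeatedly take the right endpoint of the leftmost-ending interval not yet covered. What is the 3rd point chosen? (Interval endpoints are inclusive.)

Process intervals by earliest right end; each time one isn't hit yet, stab at its right endpoint.
Sorted: [2,8] [7,9] [5,10] [6,11] [11,12] [12,14] [15,16] [15,17] [14,18] [20,21]
{[2,8],[7,9],[5,10],[6,11]} hit by 8; {[11,12],[12,14]} hit by 12; {[15,16],[15,17],[14,18]} hit by 16; {[20,21]} hit by 21.
Points: 8, 12, 16, 21 (4 total).

16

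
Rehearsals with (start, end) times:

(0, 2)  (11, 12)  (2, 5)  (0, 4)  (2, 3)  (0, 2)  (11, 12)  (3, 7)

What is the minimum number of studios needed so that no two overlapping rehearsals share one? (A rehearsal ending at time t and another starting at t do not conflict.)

Events (time:±→running): 0:+→1 0:+→2 0:+→3 … peak 3.

3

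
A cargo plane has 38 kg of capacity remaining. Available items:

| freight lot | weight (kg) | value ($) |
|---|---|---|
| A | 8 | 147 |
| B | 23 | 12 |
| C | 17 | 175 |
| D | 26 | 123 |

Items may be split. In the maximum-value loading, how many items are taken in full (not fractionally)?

Greedy by value/weight ratio, highest first.
Ratios (sorted): A 18.38, C 10.29, D 4.73, B 0.52
take A (8 @ 147); take C (17 @ 175); take 13/26 of D → 61.50. Capacity used 38/38.
2 item(s) taken whole; one partial (take 13/26 of D).

2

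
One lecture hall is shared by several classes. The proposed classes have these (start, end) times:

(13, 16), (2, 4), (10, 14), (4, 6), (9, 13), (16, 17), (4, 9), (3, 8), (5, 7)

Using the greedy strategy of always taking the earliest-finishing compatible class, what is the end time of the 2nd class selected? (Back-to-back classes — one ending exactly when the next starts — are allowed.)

6

Greedy by earliest finish: after sorting by end time, pick each interval compatible with the last pick.
By end time: (2,4), (4,6), (5,7), (3,8), (4,9), (9,13), (10,14), (13,16), (16,17).
Pick (2,4); next start ≥ 4 → (4,6); next start ≥ 6 → (9,13); next start ≥ 13 → (13,16); next start ≥ 16 → (16,17).
Selected: (2,4) (4,6) (9,13) (13,16) (16,17)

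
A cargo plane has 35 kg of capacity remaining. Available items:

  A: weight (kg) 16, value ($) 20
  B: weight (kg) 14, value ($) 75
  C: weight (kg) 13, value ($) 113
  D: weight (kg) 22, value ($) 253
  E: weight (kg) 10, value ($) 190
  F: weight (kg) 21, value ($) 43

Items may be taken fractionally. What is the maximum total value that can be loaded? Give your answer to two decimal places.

469.08

Sort by value per unit weight and fill in that order.
Order: E (190/10=19.00) > D (253/22=11.50) > C (113/13=8.69) > B (75/14=5.36) > F (43/21=2.05) > A (20/16=1.25)
Fill: take E (10 @ 190) → take D (22 @ 253) → take 3/13 of C → 26.08; 35/35 used.
Total value = 469.08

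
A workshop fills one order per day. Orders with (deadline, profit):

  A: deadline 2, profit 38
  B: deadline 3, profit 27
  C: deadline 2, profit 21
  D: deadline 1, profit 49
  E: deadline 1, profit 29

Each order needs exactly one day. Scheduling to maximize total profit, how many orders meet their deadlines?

3

By profit: D(d1,49), A(d2,38), E(d1,29), B(d3,27), C(d2,21)
D→slot 1; A→slot 2; E skipped; B→slot 3; C skipped.
3 of 5 scheduled.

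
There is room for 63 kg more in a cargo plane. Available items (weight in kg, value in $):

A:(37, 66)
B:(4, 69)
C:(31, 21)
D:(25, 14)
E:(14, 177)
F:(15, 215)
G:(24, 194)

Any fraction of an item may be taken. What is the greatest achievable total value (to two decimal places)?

Greedy by value/weight ratio, highest first.
Ratios (sorted): B 17.25, F 14.33, E 12.64, G 8.08, A 1.78, C 0.68, D 0.56
take B (4 @ 69); take F (15 @ 215); take E (14 @ 177); take G (24 @ 194); take 6/37 of A → 10.70. Capacity used 63/63.
Total value = 665.70

665.70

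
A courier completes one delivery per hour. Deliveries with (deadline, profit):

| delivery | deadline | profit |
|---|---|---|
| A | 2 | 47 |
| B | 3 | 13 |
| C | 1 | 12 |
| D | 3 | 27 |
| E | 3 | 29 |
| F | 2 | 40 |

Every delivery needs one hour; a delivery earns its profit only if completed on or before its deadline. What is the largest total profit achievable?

Sort by profit descending; place each in the latest free slot ≤ its deadline.
Profit order: A=47 F=40 E=29 D=27 B=13 C=12
Assign: A→slot 2, F→slot 1, E→slot 3, D skipped, B skipped, C skipped.
Slots: [1:F] [2:A] [3:E]
Profit = 40 + 47 + 29 = 116

116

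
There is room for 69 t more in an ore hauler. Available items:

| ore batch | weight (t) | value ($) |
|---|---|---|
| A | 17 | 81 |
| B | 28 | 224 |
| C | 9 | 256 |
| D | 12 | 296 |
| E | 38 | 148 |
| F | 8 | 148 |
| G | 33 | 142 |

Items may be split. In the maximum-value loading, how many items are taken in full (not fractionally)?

Sort by value per unit weight and fill in that order.
Order: C (256/9=28.44) > D (296/12=24.67) > F (148/8=18.50) > B (224/28=8.00) > A (81/17=4.76) > G (142/33=4.30) > E (148/38=3.89)
Fill: take C (9 @ 256) → take D (12 @ 296) → take F (8 @ 148) → take B (28 @ 224) → take 12/17 of A → 57.18; 69/69 used.
4 item(s) taken whole; one partial (take 12/17 of A).

4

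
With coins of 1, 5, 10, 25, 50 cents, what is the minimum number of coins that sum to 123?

7

Greedy: take as many of the largest coin as possible, then repeat with the remainder.
123 = 2×50 + 2×10 + 3×1
Total coins = 2 + 2 + 3 = 7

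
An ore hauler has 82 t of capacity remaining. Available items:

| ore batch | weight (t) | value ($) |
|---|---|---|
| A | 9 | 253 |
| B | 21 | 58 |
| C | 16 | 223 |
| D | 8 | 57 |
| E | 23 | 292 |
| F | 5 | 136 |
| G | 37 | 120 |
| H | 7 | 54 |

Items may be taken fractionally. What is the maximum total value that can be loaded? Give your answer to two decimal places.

1060.41

Greedy by value/weight ratio, highest first.
Ratios (sorted): A 28.11, F 27.20, C 13.94, E 12.70, H 7.71, D 7.12, G 3.24, B 2.76
take A (9 @ 253); take F (5 @ 136); take C (16 @ 223); take E (23 @ 292); take H (7 @ 54); take D (8 @ 57); take 14/37 of G → 45.41. Capacity used 82/82.
Total value = 1060.41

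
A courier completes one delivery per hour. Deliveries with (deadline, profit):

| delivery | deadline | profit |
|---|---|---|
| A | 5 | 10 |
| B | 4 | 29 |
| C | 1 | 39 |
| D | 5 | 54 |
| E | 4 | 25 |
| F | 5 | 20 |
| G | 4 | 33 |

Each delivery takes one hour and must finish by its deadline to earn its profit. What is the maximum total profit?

180

Take jobs in profit order; each goes to the latest open slot no later than its deadline.
Profit order: D=54 C=39 G=33 B=29 E=25 F=20 A=10
Assign: D→slot 5, C→slot 1, G→slot 4, B→slot 3, E→slot 2, F skipped, A skipped.
Slots: [1:C] [2:E] [3:B] [4:G] [5:D]
Profit = 39 + 25 + 29 + 33 + 54 = 180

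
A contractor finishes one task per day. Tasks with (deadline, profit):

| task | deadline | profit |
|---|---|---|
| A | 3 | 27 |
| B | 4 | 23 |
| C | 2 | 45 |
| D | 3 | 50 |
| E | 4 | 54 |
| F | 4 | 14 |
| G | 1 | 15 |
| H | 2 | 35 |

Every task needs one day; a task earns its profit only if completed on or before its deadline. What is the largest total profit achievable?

184

Take jobs in profit order; each goes to the latest open slot no later than its deadline.
Profit order: E=54 D=50 C=45 H=35 A=27 B=23 G=15 F=14
Assign: E→slot 4, D→slot 3, C→slot 2, H→slot 1, A skipped, B skipped, G skipped, F skipped.
Slots: [1:H] [2:C] [3:D] [4:E]
Profit = 35 + 45 + 50 + 54 = 184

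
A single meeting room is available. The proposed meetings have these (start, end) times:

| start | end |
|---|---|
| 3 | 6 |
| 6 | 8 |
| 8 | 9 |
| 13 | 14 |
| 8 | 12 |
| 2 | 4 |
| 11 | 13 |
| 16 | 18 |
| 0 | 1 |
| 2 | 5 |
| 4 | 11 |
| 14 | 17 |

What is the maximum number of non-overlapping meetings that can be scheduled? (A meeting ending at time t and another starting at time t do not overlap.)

Greedy by earliest finish: after sorting by end time, pick each interval compatible with the last pick.
Sorted by end: (0,1)  (2,4)  (2,5)  (3,6)  (6,8)  (8,9)  (4,11)  (8,12)  (11,13)  (13,14)  (14,17)  (16,18)
take (0,1); take (2,4); skip (2,5); skip (3,6); take (6,8); take (8,9); skip (8,12); take (11,13); take (13,14); take (14,17).
Selected 7 meetings.

7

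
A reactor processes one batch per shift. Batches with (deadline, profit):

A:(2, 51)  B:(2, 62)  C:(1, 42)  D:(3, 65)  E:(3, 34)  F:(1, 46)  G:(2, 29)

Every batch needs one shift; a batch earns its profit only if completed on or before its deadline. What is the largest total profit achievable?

Take jobs in profit order; each goes to the latest open slot no later than its deadline.
By profit: D(d3,65), B(d2,62), A(d2,51), F(d1,46), C(d1,42), E(d3,34), G(d2,29)
D→slot 3; B→slot 2; A→slot 1; F skipped; C skipped; E skipped; G skipped.
Profit = 51 + 62 + 65 = 178

178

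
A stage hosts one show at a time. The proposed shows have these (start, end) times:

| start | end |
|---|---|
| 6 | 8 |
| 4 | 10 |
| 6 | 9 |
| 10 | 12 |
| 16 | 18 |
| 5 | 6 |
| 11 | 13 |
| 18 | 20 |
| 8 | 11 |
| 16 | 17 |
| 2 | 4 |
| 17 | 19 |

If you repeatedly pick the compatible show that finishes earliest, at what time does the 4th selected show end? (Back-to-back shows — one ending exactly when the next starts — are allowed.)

11

Order by finish time; keep every interval that doesn't clash with the previous kept one.
Sorted by end: (2,4)  (5,6)  (6,8)  (6,9)  (4,10)  (8,11)  (10,12)  (11,13)  (16,17)  (16,18)  (17,19)  (18,20)
take (2,4); take (5,6); take (6,8); skip (6,9); take (8,11); take (11,13); take (16,17); skip (16,18); take (17,19).
Selected: (2,4) (5,6) (6,8) (8,11) (11,13) (16,17) (17,19)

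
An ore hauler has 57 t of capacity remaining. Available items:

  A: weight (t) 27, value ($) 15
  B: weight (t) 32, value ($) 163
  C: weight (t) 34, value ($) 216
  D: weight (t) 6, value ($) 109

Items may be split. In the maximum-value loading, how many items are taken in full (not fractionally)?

Order: D (109/6=18.17) > C (216/34=6.35) > B (163/32=5.09) > A (15/27=0.56)
Fill: take D (6 @ 109) → take C (34 @ 216) → take 17/32 of B → 86.59; 57/57 used.
2 item(s) taken whole; one partial (take 17/32 of B).

2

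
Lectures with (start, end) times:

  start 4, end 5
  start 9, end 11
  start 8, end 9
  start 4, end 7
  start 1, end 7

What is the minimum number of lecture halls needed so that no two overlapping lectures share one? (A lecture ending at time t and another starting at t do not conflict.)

starts: [1, 4, 4, 8, 9]
ends:   [5, 7, 7, 9, 11]
s1→1 s4→2 s4→3  — peak 3.

3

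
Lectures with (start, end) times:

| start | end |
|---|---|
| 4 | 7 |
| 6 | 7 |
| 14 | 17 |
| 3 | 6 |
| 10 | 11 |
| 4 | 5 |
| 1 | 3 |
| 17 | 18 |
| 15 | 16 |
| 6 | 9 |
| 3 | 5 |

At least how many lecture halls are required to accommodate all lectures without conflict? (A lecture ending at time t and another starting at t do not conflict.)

4

Count concurrent intervals with a sweep; the peak is the room count.
Events (time:±→running): 1:+→1 3:-→0 3:+→1 3:+→2 4:+→3 4:+→4 … peak 4.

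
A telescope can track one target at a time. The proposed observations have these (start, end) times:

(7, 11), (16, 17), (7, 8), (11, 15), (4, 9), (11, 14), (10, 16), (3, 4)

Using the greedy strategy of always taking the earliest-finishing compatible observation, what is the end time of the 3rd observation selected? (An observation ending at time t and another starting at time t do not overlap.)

14

Sort by end time and greedily take each interval whose start is ≥ the last chosen end.
Sorted by end: (3,4)  (7,8)  (4,9)  (7,11)  (11,14)  (11,15)  (10,16)  (16,17)
take (3,4); take (7,8); take (11,14); skip (10,16); take (16,17).
Selected: (3,4) (7,8) (11,14) (16,17)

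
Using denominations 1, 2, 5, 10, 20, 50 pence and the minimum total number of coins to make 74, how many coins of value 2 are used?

2

Use the largest denomination that fits, subtract, and repeat.
74 = 1×50 + 1×20 + 2×2
Count of 2: 2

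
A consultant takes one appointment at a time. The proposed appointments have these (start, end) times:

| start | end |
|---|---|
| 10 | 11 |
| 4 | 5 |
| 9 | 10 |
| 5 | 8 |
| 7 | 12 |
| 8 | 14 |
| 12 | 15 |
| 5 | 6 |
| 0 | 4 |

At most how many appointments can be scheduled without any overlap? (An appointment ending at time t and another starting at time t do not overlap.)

6

Sorted by end: (0,4)  (4,5)  (5,6)  (5,8)  (9,10)  (10,11)  (7,12)  (8,14)  (12,15)
take (0,4); take (4,5); take (5,6); take (9,10); take (10,11); skip (8,14); take (12,15).
Selected 6 appointments.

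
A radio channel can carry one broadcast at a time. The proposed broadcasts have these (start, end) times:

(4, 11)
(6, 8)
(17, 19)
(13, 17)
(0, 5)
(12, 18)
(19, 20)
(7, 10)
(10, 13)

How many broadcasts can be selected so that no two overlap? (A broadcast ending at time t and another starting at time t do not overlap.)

Sorted by end: (0,5)  (6,8)  (7,10)  (4,11)  (10,13)  (13,17)  (12,18)  (17,19)  (19,20)
take (0,5); take (6,8); skip (4,11); take (10,13); take (13,17); take (17,19); take (19,20).
Selected 6 broadcasts.

6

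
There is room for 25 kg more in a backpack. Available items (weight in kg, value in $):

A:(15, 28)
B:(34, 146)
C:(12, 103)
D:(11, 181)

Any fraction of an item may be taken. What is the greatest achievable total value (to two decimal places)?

292.59

Order: D (181/11=16.45) > C (103/12=8.58) > B (146/34=4.29) > A (28/15=1.87)
Fill: take D (11 @ 181) → take C (12 @ 103) → take 2/34 of B → 8.59; 25/25 used.
Total value = 292.59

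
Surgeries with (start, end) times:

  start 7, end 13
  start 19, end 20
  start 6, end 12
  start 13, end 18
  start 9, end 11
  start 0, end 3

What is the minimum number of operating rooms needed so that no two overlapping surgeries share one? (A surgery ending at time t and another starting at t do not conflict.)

The answer is the maximum number of intervals overlapping at any instant.
Events (time:±→running): 0:+→1 3:-→0 6:+→1 7:+→2 9:+→3 … peak 3.

3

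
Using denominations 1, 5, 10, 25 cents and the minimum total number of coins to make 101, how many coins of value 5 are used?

0

101 = 4×25 + 1×1
Count of 5: 0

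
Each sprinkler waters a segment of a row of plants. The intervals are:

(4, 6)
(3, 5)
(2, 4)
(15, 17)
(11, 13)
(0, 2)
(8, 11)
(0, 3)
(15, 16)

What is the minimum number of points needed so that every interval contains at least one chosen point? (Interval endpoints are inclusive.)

4

Process intervals by earliest right end; each time one isn't hit yet, stab at its right endpoint.
Sorted: [0,2] [0,3] [2,4] [3,5] [4,6] [8,11] [11,13] [15,16] [15,17]
{[0,2],[0,3],[2,4]} hit by 2; {[3,5],[4,6]} hit by 5; {[8,11],[11,13]} hit by 11; {[15,16],[15,17]} hit by 16.
Points: 2, 5, 11, 16 (4 total).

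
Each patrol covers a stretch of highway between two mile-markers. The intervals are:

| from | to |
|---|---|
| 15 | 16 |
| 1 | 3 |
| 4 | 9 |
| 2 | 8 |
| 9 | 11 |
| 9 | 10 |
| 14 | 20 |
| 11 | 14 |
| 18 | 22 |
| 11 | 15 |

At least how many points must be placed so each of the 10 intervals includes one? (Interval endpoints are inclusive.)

5

Sort by right endpoint; whenever an interval is uncovered, place a point at its right end.
Sorted: [1,3] [2,8] [4,9] [9,10] [9,11] [11,14] [11,15] [15,16] [14,20] [18,22]
{[1,3],[2,8]} hit by 3; {[4,9],[9,10],[9,11]} hit by 9; {[11,14],[11,15]} hit by 14; {[15,16],[14,20]} hit by 16; {[18,22]} hit by 22.
Points: 3, 9, 14, 16, 22 (5 total).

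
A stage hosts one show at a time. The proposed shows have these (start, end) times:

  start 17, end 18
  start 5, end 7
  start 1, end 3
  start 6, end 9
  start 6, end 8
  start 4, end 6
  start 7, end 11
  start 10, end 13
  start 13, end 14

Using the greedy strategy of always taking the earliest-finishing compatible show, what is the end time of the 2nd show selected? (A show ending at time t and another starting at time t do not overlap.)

6

Sorted by end: (1,3)  (4,6)  (5,7)  (6,8)  (6,9)  (7,11)  (10,13)  (13,14)  (17,18)
take (1,3); take (4,6); skip (5,7); take (6,8); skip (7,11); take (10,13); take (13,14); take (17,18).
Selected: (1,3) (4,6) (6,8) (10,13) (13,14) (17,18)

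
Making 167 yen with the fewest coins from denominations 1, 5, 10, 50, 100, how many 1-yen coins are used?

Greedy: take as many of the largest coin as possible, then repeat with the remainder.
167 − 1×100→67 − 1×50→17 − 1×10→7 − 1×5→2 − 2×1→0
Count of 1: 2

2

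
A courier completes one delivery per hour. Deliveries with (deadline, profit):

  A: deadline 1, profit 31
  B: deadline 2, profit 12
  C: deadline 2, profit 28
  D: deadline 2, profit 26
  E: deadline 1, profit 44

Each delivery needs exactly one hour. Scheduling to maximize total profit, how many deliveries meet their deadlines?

2

Take jobs in profit order; each goes to the latest open slot no later than its deadline.
By profit: E(d1,44), A(d1,31), C(d2,28), D(d2,26), B(d2,12)
E→slot 1; A skipped; C→slot 2; D skipped; B skipped.
2 of 5 scheduled.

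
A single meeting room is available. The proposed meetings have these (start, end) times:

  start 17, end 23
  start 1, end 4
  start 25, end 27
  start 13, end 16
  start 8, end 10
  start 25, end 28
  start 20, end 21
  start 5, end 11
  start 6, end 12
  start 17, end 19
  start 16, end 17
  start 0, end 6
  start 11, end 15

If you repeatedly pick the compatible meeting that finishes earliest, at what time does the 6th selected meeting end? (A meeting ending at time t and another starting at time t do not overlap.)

21

By end time: (1,4), (0,6), (8,10), (5,11), (6,12), (11,15), (13,16), (16,17), (17,19), (20,21), (17,23), (25,27), (25,28).
Pick (1,4); next start ≥ 4 → (8,10); next start ≥ 10 → (11,15); next start ≥ 15 → (16,17); next start ≥ 17 → (17,19); next start ≥ 19 → (20,21); next start ≥ 21 → (25,27).
Selected: (1,4) (8,10) (11,15) (16,17) (17,19) (20,21) (25,27)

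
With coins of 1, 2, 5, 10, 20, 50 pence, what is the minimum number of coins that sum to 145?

Use the largest denomination that fits, subtract, and repeat.
145 = 2×50 + 2×20 + 1×5
Total coins = 2 + 2 + 1 = 5

5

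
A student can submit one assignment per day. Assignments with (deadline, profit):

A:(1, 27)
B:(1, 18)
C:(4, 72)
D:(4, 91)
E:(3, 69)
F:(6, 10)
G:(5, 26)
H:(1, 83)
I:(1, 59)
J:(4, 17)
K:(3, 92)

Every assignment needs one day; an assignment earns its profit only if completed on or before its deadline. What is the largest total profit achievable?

Sort by profit descending; place each in the latest free slot ≤ its deadline.
By profit: K(d3,92), D(d4,91), H(d1,83), C(d4,72), E(d3,69), I(d1,59), A(d1,27), G(d5,26), B(d1,18), J(d4,17), F(d6,10)
K→slot 3; D→slot 4; H→slot 1; C→slot 2; E skipped; I skipped; A skipped; G→slot 5; B skipped; J skipped; F→slot 6.
Profit = 83 + 72 + 92 + 91 + 26 + 10 = 374

374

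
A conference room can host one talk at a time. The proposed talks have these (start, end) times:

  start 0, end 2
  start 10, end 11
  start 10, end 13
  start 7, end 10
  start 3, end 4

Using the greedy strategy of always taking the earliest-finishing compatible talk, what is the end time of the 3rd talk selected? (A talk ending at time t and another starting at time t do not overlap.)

Greedy by earliest finish: after sorting by end time, pick each interval compatible with the last pick.
By end time: (0,2), (3,4), (7,10), (10,11), (10,13).
Pick (0,2); next start ≥ 2 → (3,4); next start ≥ 4 → (7,10); next start ≥ 10 → (10,11).
Selected: (0,2) (3,4) (7,10) (10,11)

10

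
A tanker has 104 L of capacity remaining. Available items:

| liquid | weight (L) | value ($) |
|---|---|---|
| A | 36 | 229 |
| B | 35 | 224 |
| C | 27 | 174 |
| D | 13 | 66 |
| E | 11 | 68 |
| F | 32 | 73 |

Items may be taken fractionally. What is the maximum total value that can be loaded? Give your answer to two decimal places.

Greedy by value/weight ratio, highest first.
Ratios (sorted): C 6.44, B 6.40, A 6.36, E 6.18, D 5.08, F 2.28
take C (27 @ 174); take B (35 @ 224); take A (36 @ 229); take 6/11 of E → 37.09. Capacity used 104/104.
Total value = 664.09

664.09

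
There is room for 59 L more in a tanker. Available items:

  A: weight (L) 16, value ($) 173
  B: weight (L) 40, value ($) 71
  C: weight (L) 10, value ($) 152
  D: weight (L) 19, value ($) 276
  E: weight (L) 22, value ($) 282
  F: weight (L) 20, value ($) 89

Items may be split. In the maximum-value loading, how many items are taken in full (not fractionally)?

3

Sort by value per unit weight and fill in that order.
Ratios (sorted): C 15.20, D 14.53, E 12.82, A 10.81, F 4.45, B 1.77
take C (10 @ 152); take D (19 @ 276); take E (22 @ 282); take 8/16 of A → 86.50. Capacity used 59/59.
3 item(s) taken whole; one partial (take 8/16 of A).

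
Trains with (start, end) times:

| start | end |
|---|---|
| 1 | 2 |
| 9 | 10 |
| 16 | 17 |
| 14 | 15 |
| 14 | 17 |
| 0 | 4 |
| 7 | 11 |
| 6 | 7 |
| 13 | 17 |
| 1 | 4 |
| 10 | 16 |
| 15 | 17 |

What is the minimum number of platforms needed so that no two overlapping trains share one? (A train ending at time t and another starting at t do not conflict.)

Count concurrent intervals with a sweep; the peak is the room count.
Events (time:±→running): 0:+→1 1:+→2 1:+→3 2:-→2 4:-→1 4:-→0 6:+→1 7:-→0 7:+→1 9:+→2 10:-→1 10:+→2 11:-→1 13:+→2 14:+→3 14:+→4 … peak 4.

4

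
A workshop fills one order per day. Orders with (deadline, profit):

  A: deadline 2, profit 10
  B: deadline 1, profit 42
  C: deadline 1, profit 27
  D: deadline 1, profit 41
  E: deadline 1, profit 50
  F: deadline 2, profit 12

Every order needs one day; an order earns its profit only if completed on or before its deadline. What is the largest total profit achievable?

By profit: E(d1,50), B(d1,42), D(d1,41), C(d1,27), F(d2,12), A(d2,10)
E→slot 1; B skipped; D skipped; C skipped; F→slot 2; A skipped.
Profit = 50 + 12 = 62

62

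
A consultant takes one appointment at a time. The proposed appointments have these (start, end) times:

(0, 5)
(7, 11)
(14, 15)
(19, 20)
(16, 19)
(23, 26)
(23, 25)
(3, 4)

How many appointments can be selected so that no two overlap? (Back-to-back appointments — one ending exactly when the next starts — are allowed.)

Greedy by earliest finish: after sorting by end time, pick each interval compatible with the last pick.
Sorted by end: (3,4)  (0,5)  (7,11)  (14,15)  (16,19)  (19,20)  (23,25)  (23,26)
take (3,4); take (7,11); take (14,15); take (16,19); take (19,20); take (23,25).
Selected 6 appointments.

6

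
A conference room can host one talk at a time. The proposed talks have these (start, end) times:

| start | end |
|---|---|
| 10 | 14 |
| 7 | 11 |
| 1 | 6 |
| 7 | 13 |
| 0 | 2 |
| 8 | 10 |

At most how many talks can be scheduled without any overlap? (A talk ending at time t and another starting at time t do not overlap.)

3

Greedy by earliest finish: after sorting by end time, pick each interval compatible with the last pick.
Sorted by end: (0,2)  (1,6)  (8,10)  (7,11)  (7,13)  (10,14)
take (0,2); take (8,10); skip (7,11); take (10,14).
Selected 3 talks.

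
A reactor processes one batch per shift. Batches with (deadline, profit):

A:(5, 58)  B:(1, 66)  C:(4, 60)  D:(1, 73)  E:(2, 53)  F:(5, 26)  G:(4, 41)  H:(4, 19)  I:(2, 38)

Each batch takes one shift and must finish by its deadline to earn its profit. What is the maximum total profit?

Profit order: D=73 B=66 C=60 A=58 E=53 G=41 I=38 F=26 H=19
Assign: D→slot 1, B skipped, C→slot 4, A→slot 5, E→slot 2, G→slot 3, I skipped, F skipped, H skipped.
Slots: [1:D] [2:E] [3:G] [4:C] [5:A]
Profit = 73 + 53 + 41 + 60 + 58 = 285

285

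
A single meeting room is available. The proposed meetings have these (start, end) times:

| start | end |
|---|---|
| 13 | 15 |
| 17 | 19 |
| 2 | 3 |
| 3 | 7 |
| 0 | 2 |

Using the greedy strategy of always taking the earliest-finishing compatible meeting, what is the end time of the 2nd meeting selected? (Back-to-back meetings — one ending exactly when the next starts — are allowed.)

3

Sort by end time and greedily take each interval whose start is ≥ the last chosen end.
Sorted by end: (0,2)  (2,3)  (3,7)  (13,15)  (17,19)
take (0,2); take (2,3); take (3,7); take (13,15); take (17,19).
Selected: (0,2) (2,3) (3,7) (13,15) (17,19)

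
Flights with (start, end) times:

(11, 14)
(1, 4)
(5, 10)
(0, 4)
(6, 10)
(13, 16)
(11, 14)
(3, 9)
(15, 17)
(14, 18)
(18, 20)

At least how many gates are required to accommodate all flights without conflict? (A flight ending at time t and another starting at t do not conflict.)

3

The answer is the maximum number of intervals overlapping at any instant.
Events (time:±→running): 0:+→1 1:+→2 3:+→3 … peak 3.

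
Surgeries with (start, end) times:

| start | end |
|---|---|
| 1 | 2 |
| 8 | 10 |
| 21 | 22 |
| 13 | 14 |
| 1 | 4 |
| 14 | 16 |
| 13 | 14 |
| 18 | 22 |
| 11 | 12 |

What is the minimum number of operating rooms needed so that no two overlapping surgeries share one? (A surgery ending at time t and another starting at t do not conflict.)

2

starts: [1, 1, 8, 11, 13, 13, 14, 18, 21]
ends:   [2, 4, 10, 12, 14, 14, 16, 22, 22]
s1→1 s1→2  — peak 2.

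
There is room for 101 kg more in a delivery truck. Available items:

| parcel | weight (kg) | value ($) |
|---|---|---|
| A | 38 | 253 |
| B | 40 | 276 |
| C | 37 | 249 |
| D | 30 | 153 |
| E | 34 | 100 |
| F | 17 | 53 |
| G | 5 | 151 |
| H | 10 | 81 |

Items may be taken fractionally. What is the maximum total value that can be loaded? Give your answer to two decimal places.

Order: G (151/5=30.20) > H (81/10=8.10) > B (276/40=6.90) > C (249/37=6.73) > A (253/38=6.66) > D (153/30=5.10) > F (53/17=3.12) > E (100/34=2.94)
Fill: take G (5 @ 151) → take H (10 @ 81) → take B (40 @ 276) → take C (37 @ 249) → take 9/38 of A → 59.92; 101/101 used.
Total value = 816.92

816.92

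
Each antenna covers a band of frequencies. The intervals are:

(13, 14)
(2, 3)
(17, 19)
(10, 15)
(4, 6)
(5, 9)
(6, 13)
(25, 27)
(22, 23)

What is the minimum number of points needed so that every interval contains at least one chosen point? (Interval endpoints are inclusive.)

Sort by right endpoint; whenever an interval is uncovered, place a point at its right end.
Sorted: [2,3] [4,6] [5,9] [6,13] [13,14] [10,15] [17,19] [22,23] [25,27]
{[2,3]} hit by 3; {[4,6],[5,9],[6,13]} hit by 6; {[13,14],[10,15]} hit by 14; {[17,19]} hit by 19; {[22,23]} hit by 23; {[25,27]} hit by 27.
Points: 3, 6, 14, 19, 23, 27 (6 total).

6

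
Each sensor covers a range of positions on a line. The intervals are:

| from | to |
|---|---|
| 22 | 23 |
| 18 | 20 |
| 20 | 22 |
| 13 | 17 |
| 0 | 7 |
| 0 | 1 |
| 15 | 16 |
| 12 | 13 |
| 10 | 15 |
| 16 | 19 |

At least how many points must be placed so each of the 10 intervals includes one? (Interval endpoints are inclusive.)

Sort by right endpoint; whenever an interval is uncovered, place a point at its right end.
By right end: [0,1]  [0,7]  [12,13]  [10,15]  [15,16]  [13,17]  [16,19]  [18,20]  [20,22]  [22,23]
[0,1] uncovered → point at 1; [12,13] uncovered → point at 13; [15,16] uncovered → point at 16; [18,20] uncovered → point at 20; [22,23] uncovered → point at 23.
Points: 1, 13, 16, 20, 23 (5 total).

5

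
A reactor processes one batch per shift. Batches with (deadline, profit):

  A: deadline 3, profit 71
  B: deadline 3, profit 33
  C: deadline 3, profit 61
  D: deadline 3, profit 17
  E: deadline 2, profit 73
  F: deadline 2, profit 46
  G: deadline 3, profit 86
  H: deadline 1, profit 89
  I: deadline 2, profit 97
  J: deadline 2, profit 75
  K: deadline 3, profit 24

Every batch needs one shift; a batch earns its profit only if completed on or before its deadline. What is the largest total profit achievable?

Sort by profit descending; place each in the latest free slot ≤ its deadline.
By profit: I(d2,97), H(d1,89), G(d3,86), J(d2,75), E(d2,73), A(d3,71), C(d3,61), F(d2,46), B(d3,33), K(d3,24), D(d3,17)
I→slot 2; H→slot 1; G→slot 3; J skipped; E skipped; A skipped; C skipped; F skipped; B skipped; K skipped; D skipped.
Profit = 89 + 97 + 86 = 272

272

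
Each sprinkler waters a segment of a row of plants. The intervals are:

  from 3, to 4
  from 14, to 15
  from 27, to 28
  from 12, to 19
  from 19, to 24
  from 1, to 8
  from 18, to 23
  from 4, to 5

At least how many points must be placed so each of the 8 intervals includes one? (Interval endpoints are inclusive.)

4

Sorted: [3,4] [4,5] [1,8] [14,15] [12,19] [18,23] [19,24] [27,28]
{[3,4],[4,5],[1,8]} hit by 4; {[14,15],[12,19]} hit by 15; {[18,23],[19,24]} hit by 23; {[27,28]} hit by 28.
Points: 4, 15, 23, 28 (4 total).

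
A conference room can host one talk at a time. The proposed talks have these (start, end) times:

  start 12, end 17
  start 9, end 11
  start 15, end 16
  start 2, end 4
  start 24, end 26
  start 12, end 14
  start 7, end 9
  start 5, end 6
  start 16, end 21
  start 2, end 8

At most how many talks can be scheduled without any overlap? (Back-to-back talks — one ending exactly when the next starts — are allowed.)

8

Sorted by end: (2,4)  (5,6)  (2,8)  (7,9)  (9,11)  (12,14)  (15,16)  (12,17)  (16,21)  (24,26)
take (2,4); take (5,6); skip (2,8); take (7,9); take (9,11); take (12,14); take (15,16); skip (12,17); take (16,21); take (24,26).
Selected 8 talks.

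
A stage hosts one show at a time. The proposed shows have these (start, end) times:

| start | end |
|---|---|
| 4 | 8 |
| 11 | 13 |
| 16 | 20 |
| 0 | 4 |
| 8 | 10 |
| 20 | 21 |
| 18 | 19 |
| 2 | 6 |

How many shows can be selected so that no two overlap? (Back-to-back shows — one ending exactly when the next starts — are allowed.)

6

By end time: (0,4), (2,6), (4,8), (8,10), (11,13), (18,19), (16,20), (20,21).
Pick (0,4); next start ≥ 4 → (4,8); next start ≥ 8 → (8,10); next start ≥ 10 → (11,13); next start ≥ 13 → (18,19); next start ≥ 19 → (20,21).
Selected 6 shows.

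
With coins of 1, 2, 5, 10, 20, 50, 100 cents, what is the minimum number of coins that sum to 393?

8

Greedy: take as many of the largest coin as possible, then repeat with the remainder.
393 − 3×100→93 − 1×50→43 − 2×20→3 − 1×2→1 − 1×1→0
Total coins = 3 + 1 + 2 + 1 + 1 = 8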